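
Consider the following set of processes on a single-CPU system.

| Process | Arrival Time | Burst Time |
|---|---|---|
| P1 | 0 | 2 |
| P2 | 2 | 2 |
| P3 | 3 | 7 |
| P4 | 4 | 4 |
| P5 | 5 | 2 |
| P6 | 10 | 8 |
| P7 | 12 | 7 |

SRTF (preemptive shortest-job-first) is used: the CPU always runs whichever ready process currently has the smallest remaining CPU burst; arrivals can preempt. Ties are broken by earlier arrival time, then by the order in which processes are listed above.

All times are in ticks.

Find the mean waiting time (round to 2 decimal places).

Timeline: | P1 0-2 | P2 2-4 | P4 4-5 | P5 5-7 | P4 7-10 | P3 10-17 | P7 17-24 | P6 24-32 |
Completion: P1=2  P2=4  P3=17  P4=10  P5=7  P6=32  P7=24
Waiting times: P1=0, P2=0, P3=7, P4=2, P5=0, P6=14, P7=5
Average waiting = (0+0+7+2+0+14+5) / 7 = 28/7 = 4.00

4.00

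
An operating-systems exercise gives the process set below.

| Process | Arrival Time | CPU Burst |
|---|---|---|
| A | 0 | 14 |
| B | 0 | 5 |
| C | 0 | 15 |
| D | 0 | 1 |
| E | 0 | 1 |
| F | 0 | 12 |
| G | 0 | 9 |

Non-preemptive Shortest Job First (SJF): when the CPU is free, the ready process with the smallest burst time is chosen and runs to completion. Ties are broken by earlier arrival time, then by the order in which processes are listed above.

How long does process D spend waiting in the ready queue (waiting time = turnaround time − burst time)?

Schedule: | D 0-1 | E 1-2 | B 2-7 | G 7-16 | F 16-28 | A 28-42 | C 42-57 |
Completion: A=42  B=7  C=57  D=1  E=2  F=28  G=16
Turnaround (C−A): A=42  B=7  C=57  D=1  E=2  F=28  G=16
Waiting(D) = turnaround − burst = 1 − 1 = 0

0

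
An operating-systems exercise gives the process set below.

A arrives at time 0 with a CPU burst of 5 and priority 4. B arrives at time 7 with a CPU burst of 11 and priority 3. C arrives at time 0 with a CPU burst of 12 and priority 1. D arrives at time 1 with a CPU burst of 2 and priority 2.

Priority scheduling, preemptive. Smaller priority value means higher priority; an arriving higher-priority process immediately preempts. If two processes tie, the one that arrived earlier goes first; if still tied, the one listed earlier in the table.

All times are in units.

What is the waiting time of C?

Gantt: | C 0-12 | D 12-14 | B 14-25 | A 25-30 |
Completion: A=30  B=25  C=12  D=14
Turnaround (C−A): A=30  B=18  C=12  D=13
Waiting(C) = turnaround − burst = 12 − 12 = 0

0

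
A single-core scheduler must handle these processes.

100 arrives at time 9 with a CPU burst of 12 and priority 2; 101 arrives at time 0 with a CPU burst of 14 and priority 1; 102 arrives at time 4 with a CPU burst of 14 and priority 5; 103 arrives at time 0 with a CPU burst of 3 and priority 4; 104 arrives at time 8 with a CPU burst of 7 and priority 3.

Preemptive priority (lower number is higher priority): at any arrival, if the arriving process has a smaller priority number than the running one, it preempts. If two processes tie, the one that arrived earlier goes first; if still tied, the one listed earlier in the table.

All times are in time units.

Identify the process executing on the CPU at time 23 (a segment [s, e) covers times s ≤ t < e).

100

Schedule: | 101 0-14 | 100 14-26 | 104 26-33 | 103 33-36 | 102 36-50 |
Completion: 100=26  101=14  102=50  103=36  104=33
Turnaround (C−A): 100=17  101=14  102=46  103=36  104=25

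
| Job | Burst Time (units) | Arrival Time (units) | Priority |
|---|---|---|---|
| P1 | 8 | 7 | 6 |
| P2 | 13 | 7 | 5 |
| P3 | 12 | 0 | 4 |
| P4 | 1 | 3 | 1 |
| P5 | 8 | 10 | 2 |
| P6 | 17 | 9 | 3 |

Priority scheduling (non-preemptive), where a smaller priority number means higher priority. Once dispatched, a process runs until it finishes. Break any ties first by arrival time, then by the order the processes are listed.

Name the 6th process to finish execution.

P1

Gantt: | P3 0-12 | P4 12-13 | P5 13-21 | P6 21-38 | P2 38-51 | P1 51-59 |
Completion: P1=59  P2=51  P3=12  P4=13  P5=21  P6=38
Finish order: P3 → P4 → P5 → P6 → P2 → P1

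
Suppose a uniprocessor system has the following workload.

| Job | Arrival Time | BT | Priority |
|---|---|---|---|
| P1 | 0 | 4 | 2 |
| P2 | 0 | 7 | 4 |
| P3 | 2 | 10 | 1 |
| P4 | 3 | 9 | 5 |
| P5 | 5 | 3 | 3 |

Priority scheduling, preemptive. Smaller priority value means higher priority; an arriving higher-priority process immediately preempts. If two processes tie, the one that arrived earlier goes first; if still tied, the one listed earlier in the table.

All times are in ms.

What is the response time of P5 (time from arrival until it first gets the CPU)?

Gantt: | P1 0-2 | P3 2-12 | P1 12-14 | P5 14-17 | P2 17-24 | P4 24-33 |
Completion: P1=14  P2=24  P3=12  P4=33  P5=17
Response(P5) = first start − arrival = 14 − 5 = 9

9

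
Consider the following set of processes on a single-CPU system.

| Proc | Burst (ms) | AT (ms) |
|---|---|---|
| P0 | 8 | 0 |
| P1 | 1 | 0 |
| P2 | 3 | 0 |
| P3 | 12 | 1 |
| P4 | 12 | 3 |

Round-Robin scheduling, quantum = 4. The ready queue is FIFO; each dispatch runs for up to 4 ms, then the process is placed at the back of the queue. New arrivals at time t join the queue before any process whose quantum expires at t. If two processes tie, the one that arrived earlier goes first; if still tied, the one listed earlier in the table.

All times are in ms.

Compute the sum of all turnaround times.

97

Schedule: | P0 0-4 | P1 4-5 | P2 5-8 | P3 8-12 | P4 12-16 | P0 16-20 | P3 20-24 | P4 24-28 | P3 28-32 | P4 32-36 |
Completion: P0=20  P1=5  P2=8  P3=32  P4=36
Turnaround = completion − arrival: P0=20, P1=5, P2=8, P3=31, P4=33
Total turnaround = 20 + 5 + 8 + 31 + 33 = 97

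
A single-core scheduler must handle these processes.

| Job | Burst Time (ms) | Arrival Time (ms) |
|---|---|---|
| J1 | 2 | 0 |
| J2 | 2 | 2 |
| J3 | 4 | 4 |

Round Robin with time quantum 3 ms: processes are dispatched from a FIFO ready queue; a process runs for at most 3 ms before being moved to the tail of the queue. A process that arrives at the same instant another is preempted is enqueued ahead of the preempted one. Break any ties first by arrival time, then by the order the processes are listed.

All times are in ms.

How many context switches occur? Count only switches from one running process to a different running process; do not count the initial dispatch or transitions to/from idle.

Gantt: | J1 0-2 | J2 2-4 | J3 4-8 |
Completion: J1=2  J2=4  J3=8
Turnaround (C−A): J1=2  J2=2  J3=4

2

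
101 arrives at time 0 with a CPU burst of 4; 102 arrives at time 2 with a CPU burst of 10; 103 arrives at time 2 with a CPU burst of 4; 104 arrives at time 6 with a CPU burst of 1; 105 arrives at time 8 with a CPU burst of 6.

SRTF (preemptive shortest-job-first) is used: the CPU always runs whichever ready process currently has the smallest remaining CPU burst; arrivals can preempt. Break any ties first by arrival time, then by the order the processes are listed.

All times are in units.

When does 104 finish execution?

Gantt: | 101 0-4 | 103 4-6 | 104 6-7 | 103 7-9 | 105 9-15 | 102 15-25 |
Completion: 101=4  102=25  103=9  104=7  105=15

7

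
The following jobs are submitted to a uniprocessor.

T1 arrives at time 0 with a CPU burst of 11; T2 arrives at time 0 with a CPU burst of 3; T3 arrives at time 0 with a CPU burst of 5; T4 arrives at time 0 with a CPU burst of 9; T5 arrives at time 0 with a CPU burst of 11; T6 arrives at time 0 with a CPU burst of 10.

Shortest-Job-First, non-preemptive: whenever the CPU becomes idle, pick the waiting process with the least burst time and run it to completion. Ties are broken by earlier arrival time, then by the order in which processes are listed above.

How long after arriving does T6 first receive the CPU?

Gantt: | T2 0-3 | T3 3-8 | T4 8-17 | T6 17-27 | T1 27-38 | T5 38-49 |
Completion: T1=38  T2=3  T3=8  T4=17  T5=49  T6=27
Turnaround (C−A): T1=38  T2=3  T3=8  T4=17  T5=49  T6=27
Response(T6) = first start − arrival = 17 − 0 = 17

17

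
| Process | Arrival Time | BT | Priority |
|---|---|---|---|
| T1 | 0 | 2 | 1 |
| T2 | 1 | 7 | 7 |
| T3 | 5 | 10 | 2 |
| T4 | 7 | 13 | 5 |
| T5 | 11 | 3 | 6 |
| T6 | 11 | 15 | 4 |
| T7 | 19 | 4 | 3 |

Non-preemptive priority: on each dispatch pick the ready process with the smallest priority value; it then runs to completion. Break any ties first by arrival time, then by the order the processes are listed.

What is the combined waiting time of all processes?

Gantt: | T1 0-2 | T2 2-9 | T3 9-19 | T7 19-23 | T6 23-38 | T4 38-51 | T5 51-54 |
Completion: T1=2  T2=9  T3=19  T4=51  T5=54  T6=38  T7=23
Turnaround (C−A): T1=2  T2=8  T3=14  T4=44  T5=43  T6=27  T7=4
Waiting = turnaround − burst: T1=0, T2=1, T3=4, T4=31, T5=40, T6=12, T7=0
Total waiting = 0 + 1 + 4 + 31 + 40 + 12 + 0 = 88

88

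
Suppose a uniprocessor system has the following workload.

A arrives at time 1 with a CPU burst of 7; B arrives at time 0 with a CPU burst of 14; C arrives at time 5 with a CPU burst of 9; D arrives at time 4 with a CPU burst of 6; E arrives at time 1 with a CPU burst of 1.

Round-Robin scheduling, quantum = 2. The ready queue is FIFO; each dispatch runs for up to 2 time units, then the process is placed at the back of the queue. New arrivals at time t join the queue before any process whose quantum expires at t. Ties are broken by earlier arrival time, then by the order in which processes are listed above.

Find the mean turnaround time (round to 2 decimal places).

23.40

Schedule: | B 0-2 | A 2-4 | E 4-5 | B 5-7 | D 7-9 | A 9-11 | C 11-13 | B 13-15 | D 15-17 | A 17-19 | C 19-21 | B 21-23 | D 23-25 | A 25-26 | C 26-28 | B 28-30 | C 30-32 | B 32-34 | C 34-35 | B 35-37 |
Completion: A=26  B=37  C=35  D=25  E=5
Turnaround (C−A): A=25  B=37  C=30  D=21  E=4
Turnaround times: A=25, B=37, C=30, D=21, E=4
Average turnaround = (25+37+30+21+4) / 5 = 117/5 = 23.40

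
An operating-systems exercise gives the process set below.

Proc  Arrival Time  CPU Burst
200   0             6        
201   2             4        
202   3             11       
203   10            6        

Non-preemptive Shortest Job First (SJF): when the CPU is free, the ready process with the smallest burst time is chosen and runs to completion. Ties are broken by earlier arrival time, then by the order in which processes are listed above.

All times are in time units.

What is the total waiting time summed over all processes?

Gantt: | 200 0-6 | 201 6-10 | 203 10-16 | 202 16-27 |
Completion: 200=6  201=10  202=27  203=16
Turnaround (C−A): 200=6  201=8  202=24  203=6
Waiting = turnaround − burst: 200=0, 201=4, 202=13, 203=0
Total waiting = 0 + 4 + 13 + 0 = 17

17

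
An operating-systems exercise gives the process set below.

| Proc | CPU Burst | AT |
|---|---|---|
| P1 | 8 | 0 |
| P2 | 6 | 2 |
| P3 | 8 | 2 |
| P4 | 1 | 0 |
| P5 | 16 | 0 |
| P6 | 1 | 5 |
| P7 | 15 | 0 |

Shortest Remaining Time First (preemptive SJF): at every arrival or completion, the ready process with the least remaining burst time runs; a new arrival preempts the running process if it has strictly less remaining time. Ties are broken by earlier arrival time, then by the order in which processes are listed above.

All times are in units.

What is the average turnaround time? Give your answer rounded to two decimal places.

20.14

Timeline: | P4 0-1 | P1 1-2 | P2 2-5 | P6 5-6 | P2 6-9 | P1 9-16 | P3 16-24 | P7 24-39 | P5 39-55 |
Completion: P1=16  P2=9  P3=24  P4=1  P5=55  P6=6  P7=39
Turnaround (C−A): P1=16  P2=7  P3=22  P4=1  P5=55  P6=1  P7=39
Turnaround times: P1=16, P2=7, P3=22, P4=1, P5=55, P6=1, P7=39
Average turnaround = (16+7+22+1+55+1+39) / 7 = 141/7 = 20.14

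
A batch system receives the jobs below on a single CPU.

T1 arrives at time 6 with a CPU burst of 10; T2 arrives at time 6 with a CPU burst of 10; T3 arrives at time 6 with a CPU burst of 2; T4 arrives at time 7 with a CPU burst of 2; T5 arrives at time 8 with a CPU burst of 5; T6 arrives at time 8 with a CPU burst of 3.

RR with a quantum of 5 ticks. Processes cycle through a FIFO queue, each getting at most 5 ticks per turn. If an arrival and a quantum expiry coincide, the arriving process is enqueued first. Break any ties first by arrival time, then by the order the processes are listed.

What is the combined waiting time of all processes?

Schedule: | idle 0-6 | T1 6-11 | T2 11-16 | T3 16-18 | T4 18-20 | T5 20-25 | T6 25-28 | T1 28-33 | T2 33-38 |
Completion: T1=33  T2=38  T3=18  T4=20  T5=25  T6=28
Turnaround (C−A): T1=27  T2=32  T3=12  T4=13  T5=17  T6=20
Waiting = turnaround − burst: T1=17, T2=22, T3=10, T4=11, T5=12, T6=17
Total waiting = 17 + 22 + 10 + 11 + 12 + 17 = 89

89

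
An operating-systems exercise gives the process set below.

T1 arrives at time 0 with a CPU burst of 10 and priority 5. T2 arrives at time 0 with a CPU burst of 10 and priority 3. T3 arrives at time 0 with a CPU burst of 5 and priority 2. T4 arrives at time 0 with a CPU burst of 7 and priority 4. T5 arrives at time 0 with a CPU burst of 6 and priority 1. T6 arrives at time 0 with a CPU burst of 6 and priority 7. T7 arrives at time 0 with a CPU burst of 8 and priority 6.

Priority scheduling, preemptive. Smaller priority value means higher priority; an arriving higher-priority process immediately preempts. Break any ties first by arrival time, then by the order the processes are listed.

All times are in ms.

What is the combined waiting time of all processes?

150

Gantt: | T5 0-6 | T3 6-11 | T2 11-21 | T4 21-28 | T1 28-38 | T7 38-46 | T6 46-52 |
Completion: T1=38  T2=21  T3=11  T4=28  T5=6  T6=52  T7=46
Turnaround (C−A): T1=38  T2=21  T3=11  T4=28  T5=6  T6=52  T7=46
Waiting = turnaround − burst: T1=28, T2=11, T3=6, T4=21, T5=0, T6=46, T7=38
Total waiting = 28 + 11 + 6 + 21 + 0 + 46 + 38 = 150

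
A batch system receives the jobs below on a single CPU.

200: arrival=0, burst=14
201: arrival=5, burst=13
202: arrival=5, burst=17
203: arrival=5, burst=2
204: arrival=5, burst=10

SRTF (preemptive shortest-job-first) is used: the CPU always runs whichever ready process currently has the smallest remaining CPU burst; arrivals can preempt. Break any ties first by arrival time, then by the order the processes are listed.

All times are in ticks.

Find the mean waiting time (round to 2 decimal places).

Gantt: | 200 0-5 | 203 5-7 | 200 7-16 | 204 16-26 | 201 26-39 | 202 39-56 |
Completion: 200=16  201=39  202=56  203=7  204=26
Waiting times: 200=2, 201=21, 202=34, 203=0, 204=11
Average waiting = (2+21+34+0+11) / 5 = 68/5 = 13.60

13.60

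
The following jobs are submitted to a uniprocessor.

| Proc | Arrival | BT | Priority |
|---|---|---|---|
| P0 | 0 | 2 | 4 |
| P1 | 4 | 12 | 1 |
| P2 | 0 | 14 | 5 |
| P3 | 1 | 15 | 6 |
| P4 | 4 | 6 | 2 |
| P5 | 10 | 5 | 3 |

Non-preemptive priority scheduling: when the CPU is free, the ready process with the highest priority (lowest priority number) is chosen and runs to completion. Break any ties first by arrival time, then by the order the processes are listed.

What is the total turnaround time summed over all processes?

154

Schedule: | P0 0-2 | P2 2-16 | P1 16-28 | P4 28-34 | P5 34-39 | P3 39-54 |
Completion: P0=2  P1=28  P2=16  P3=54  P4=34  P5=39
Turnaround = completion − arrival: P0=2, P1=24, P2=16, P3=53, P4=30, P5=29
Total turnaround = 2 + 24 + 16 + 53 + 30 + 29 = 154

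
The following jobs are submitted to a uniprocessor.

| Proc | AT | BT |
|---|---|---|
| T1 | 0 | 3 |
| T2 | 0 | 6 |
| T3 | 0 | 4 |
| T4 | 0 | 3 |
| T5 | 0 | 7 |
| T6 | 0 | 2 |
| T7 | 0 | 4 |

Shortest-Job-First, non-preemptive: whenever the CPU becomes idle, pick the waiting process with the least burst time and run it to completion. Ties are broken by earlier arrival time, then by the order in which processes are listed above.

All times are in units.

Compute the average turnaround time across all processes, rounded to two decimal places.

13.43

Schedule: | T6 0-2 | T1 2-5 | T4 5-8 | T3 8-12 | T7 12-16 | T2 16-22 | T5 22-29 |
Completion: T1=5  T2=22  T3=12  T4=8  T5=29  T6=2  T7=16
Turnaround (C−A): T1=5  T2=22  T3=12  T4=8  T5=29  T6=2  T7=16
Turnaround times: T1=5, T2=22, T3=12, T4=8, T5=29, T6=2, T7=16
Average turnaround = (5+22+12+8+29+2+16) / 7 = 94/7 = 13.43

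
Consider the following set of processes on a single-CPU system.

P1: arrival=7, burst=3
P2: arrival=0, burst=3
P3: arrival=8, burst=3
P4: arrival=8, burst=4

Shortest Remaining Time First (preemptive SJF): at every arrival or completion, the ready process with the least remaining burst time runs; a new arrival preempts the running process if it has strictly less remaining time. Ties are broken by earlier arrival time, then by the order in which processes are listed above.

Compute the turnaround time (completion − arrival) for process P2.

Schedule: | P2 0-3 | idle 3-7 | P1 7-10 | P3 10-13 | P4 13-17 |
Completion: P1=10  P2=3  P3=13  P4=17
Turnaround (C−A): P1=3  P2=3  P3=5  P4=9
Turnaround(P2) = completion − arrival = 3 − 0 = 3

3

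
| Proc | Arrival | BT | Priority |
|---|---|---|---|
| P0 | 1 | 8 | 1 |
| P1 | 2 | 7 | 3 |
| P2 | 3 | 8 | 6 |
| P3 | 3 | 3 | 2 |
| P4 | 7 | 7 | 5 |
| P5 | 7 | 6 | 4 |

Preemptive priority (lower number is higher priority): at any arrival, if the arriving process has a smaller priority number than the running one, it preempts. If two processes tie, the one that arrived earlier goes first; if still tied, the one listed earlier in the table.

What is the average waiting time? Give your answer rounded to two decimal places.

12.50

Timeline: | idle 0-1 | P0 1-9 | P3 9-12 | P1 12-19 | P5 19-25 | P4 25-32 | P2 32-40 |
Completion: P0=9  P1=19  P2=40  P3=12  P4=32  P5=25
Turnaround (C−A): P0=8  P1=17  P2=37  P3=9  P4=25  P5=18
Waiting times: P0=0, P1=10, P2=29, P3=6, P4=18, P5=12
Average waiting = (0+10+29+6+18+12) / 6 = 75/6 = 12.50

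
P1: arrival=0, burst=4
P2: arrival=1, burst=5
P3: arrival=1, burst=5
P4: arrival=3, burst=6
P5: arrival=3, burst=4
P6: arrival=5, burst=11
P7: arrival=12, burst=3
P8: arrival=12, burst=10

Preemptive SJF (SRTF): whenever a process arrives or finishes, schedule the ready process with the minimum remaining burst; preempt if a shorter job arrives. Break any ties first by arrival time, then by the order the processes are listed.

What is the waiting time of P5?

1

Timeline: | P1 0-4 | P5 4-8 | P2 8-13 | P7 13-16 | P3 16-21 | P4 21-27 | P8 27-37 | P6 37-48 |
Completion: P1=4  P2=13  P3=21  P4=27  P5=8  P6=48  P7=16  P8=37
Waiting(P5) = turnaround − burst = 5 − 4 = 1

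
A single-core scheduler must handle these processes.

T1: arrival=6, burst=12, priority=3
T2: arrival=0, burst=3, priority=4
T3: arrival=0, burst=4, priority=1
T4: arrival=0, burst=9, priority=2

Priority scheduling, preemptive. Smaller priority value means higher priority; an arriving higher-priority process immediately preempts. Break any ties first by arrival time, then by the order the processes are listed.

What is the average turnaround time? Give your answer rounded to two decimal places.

Gantt: | T3 0-4 | T4 4-13 | T1 13-25 | T2 25-28 |
Completion: T1=25  T2=28  T3=4  T4=13
Turnaround times: T1=19, T2=28, T3=4, T4=13
Average turnaround = (19+28+4+13) / 4 = 64/4 = 16.00

16.00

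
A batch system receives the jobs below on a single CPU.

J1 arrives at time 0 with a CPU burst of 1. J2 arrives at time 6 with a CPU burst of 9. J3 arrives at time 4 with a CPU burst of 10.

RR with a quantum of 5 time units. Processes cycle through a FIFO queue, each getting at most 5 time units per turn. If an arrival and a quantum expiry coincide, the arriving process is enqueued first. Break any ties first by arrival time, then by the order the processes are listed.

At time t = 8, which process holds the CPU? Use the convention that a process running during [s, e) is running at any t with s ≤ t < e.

Timeline: | J1 0-1 | idle 1-4 | J3 4-9 | J2 9-14 | J3 14-19 | J2 19-23 |
Completion: J1=1  J2=23  J3=19

J3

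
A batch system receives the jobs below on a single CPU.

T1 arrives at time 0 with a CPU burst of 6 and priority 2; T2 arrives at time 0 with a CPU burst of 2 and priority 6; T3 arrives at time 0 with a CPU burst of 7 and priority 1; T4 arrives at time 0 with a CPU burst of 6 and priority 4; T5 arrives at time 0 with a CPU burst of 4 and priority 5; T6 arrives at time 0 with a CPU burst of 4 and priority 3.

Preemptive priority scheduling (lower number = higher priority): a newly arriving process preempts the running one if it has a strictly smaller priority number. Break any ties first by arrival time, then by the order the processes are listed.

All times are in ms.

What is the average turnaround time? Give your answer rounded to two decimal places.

Gantt: | T3 0-7 | T1 7-13 | T6 13-17 | T4 17-23 | T5 23-27 | T2 27-29 |
Completion: T1=13  T2=29  T3=7  T4=23  T5=27  T6=17
Turnaround (C−A): T1=13  T2=29  T3=7  T4=23  T5=27  T6=17
Turnaround times: T1=13, T2=29, T3=7, T4=23, T5=27, T6=17
Average turnaround = (13+29+7+23+27+17) / 6 = 116/6 = 19.33

19.33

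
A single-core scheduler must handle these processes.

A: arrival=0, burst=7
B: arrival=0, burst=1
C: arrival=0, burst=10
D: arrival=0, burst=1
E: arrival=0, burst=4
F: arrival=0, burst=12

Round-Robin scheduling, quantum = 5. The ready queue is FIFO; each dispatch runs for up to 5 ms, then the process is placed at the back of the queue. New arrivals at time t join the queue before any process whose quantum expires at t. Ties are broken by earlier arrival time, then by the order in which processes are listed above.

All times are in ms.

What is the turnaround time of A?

Schedule: | A 0-5 | B 5-6 | C 6-11 | D 11-12 | E 12-16 | F 16-21 | A 21-23 | C 23-28 | F 28-35 |
Completion: A=23  B=6  C=28  D=12  E=16  F=35
Turnaround(A) = completion − arrival = 23 − 0 = 23

23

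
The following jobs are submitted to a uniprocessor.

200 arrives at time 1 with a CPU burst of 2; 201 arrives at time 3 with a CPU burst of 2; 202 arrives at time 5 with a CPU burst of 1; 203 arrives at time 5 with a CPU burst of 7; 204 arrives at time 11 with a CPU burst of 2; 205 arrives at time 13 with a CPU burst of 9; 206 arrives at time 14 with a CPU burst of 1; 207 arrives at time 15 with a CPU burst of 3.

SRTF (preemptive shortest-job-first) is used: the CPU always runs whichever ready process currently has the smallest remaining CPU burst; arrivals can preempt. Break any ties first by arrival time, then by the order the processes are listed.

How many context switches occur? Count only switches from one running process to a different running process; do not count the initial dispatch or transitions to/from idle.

Timeline: | idle 0-1 | 200 1-3 | 201 3-5 | 202 5-6 | 203 6-13 | 204 13-15 | 206 15-16 | 207 16-19 | 205 19-28 |
Completion: 200=3  201=5  202=6  203=13  204=15  205=28  206=16  207=19
Turnaround (C−A): 200=2  201=2  202=1  203=8  204=4  205=15  206=2  207=4

7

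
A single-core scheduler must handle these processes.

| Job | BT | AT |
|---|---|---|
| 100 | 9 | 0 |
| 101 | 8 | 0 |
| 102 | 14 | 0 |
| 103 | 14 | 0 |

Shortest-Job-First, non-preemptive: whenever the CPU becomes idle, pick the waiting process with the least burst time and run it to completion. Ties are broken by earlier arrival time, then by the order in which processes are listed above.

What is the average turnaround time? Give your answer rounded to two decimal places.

25.25

Timeline: | 101 0-8 | 100 8-17 | 102 17-31 | 103 31-45 |
Completion: 100=17  101=8  102=31  103=45
Turnaround times: 100=17, 101=8, 102=31, 103=45
Average turnaround = (17+8+31+45) / 4 = 101/4 = 25.25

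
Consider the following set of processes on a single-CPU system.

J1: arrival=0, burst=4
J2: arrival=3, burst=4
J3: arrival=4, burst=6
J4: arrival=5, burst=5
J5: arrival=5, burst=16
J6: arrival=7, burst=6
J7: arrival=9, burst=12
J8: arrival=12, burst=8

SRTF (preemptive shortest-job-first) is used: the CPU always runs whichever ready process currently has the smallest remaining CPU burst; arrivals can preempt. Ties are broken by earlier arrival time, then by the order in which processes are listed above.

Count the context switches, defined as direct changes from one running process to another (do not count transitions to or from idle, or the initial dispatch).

7

Schedule: | J1 0-4 | J2 4-8 | J4 8-13 | J3 13-19 | J6 19-25 | J8 25-33 | J7 33-45 | J5 45-61 |
Completion: J1=4  J2=8  J3=19  J4=13  J5=61  J6=25  J7=45  J8=33
Turnaround (C−A): J1=4  J2=5  J3=15  J4=8  J5=56  J6=18  J7=36  J8=21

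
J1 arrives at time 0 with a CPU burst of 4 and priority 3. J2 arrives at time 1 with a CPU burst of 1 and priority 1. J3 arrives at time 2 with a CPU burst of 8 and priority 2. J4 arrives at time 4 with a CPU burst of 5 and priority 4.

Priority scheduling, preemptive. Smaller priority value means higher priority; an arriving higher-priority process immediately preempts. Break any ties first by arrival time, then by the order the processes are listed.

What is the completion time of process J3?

Gantt: | J1 0-1 | J2 1-2 | J3 2-10 | J1 10-13 | J4 13-18 |
Completion: J1=13  J2=2  J3=10  J4=18

10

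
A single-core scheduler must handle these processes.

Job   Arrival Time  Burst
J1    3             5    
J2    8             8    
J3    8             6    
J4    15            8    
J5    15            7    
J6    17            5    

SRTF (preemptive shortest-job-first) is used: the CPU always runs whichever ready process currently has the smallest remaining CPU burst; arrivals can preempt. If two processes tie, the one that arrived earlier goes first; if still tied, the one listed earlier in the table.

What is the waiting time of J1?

0

Schedule: | idle 0-3 | J1 3-8 | J3 8-14 | J2 14-22 | J6 22-27 | J5 27-34 | J4 34-42 |
Completion: J1=8  J2=22  J3=14  J4=42  J5=34  J6=27
Turnaround (C−A): J1=5  J2=14  J3=6  J4=27  J5=19  J6=10
Waiting(J1) = turnaround − burst = 5 − 5 = 0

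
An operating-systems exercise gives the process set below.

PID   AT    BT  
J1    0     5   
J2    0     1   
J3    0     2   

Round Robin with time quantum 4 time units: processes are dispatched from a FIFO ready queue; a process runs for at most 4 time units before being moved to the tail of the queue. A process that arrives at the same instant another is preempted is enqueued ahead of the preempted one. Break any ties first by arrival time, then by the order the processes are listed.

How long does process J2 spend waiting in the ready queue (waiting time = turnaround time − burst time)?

Gantt: | J1 0-4 | J2 4-5 | J3 5-7 | J1 7-8 |
Completion: J1=8  J2=5  J3=7
Turnaround (C−A): J1=8  J2=5  J3=7
Waiting(J2) = turnaround − burst = 5 − 1 = 4

4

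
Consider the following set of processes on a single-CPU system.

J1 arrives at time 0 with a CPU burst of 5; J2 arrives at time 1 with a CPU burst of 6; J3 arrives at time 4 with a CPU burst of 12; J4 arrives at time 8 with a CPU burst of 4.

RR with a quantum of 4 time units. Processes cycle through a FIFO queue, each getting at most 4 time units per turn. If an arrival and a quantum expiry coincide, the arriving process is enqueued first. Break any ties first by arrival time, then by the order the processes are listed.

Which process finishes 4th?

Timeline: | J1 0-4 | J2 4-8 | J3 8-12 | J1 12-13 | J4 13-17 | J2 17-19 | J3 19-27 |
Completion: J1=13  J2=19  J3=27  J4=17
Finish order: J1 → J4 → J2 → J3

J3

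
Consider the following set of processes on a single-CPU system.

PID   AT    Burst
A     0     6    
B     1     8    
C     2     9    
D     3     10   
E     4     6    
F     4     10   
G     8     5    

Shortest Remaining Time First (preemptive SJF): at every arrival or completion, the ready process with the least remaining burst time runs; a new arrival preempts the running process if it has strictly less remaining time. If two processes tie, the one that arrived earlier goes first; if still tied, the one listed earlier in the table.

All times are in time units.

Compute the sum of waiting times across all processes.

Gantt: | A 0-6 | E 6-12 | G 12-17 | B 17-25 | C 25-34 | D 34-44 | F 44-54 |
Completion: A=6  B=25  C=34  D=44  E=12  F=54  G=17
Turnaround (C−A): A=6  B=24  C=32  D=41  E=8  F=50  G=9
Waiting = turnaround − burst: A=0, B=16, C=23, D=31, E=2, F=40, G=4
Total waiting = 0 + 16 + 23 + 31 + 2 + 40 + 4 = 116

116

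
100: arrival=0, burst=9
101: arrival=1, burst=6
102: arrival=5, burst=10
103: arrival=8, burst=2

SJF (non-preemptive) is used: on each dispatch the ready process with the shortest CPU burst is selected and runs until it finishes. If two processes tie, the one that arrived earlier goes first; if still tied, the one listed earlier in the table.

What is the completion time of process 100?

9

Schedule: | 100 0-9 | 103 9-11 | 101 11-17 | 102 17-27 |
Completion: 100=9  101=17  102=27  103=11
Turnaround (C−A): 100=9  101=16  102=22  103=3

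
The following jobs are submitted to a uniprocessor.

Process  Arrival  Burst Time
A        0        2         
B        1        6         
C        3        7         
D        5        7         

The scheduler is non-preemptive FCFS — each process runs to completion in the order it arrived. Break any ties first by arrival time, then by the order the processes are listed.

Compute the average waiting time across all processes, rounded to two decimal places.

Timeline: | A 0-2 | B 2-8 | C 8-15 | D 15-22 |
Completion: A=2  B=8  C=15  D=22
Waiting times: A=0, B=1, C=5, D=10
Average waiting = (0+1+5+10) / 4 = 16/4 = 4.00

4.00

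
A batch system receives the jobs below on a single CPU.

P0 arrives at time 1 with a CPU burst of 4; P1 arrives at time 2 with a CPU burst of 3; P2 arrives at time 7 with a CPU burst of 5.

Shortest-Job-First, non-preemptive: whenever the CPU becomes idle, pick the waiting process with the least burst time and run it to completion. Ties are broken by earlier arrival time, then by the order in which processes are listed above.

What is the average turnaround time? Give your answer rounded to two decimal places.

Gantt: | idle 0-1 | P0 1-5 | P1 5-8 | P2 8-13 |
Completion: P0=5  P1=8  P2=13
Turnaround times: P0=4, P1=6, P2=6
Average turnaround = (4+6+6) / 3 = 16/3 = 5.33

5.33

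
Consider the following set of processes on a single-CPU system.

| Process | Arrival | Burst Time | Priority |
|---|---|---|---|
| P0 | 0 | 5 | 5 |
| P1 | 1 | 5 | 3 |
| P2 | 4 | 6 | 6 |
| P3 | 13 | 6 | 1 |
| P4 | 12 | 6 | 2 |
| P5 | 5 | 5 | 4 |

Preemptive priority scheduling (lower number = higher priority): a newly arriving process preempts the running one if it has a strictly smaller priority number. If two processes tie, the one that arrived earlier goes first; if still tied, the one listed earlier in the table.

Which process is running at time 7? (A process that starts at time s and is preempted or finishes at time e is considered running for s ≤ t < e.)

Timeline: | P0 0-1 | P1 1-6 | P5 6-11 | P0 11-12 | P4 12-13 | P3 13-19 | P4 19-24 | P0 24-27 | P2 27-33 |
Completion: P0=27  P1=6  P2=33  P3=19  P4=24  P5=11

P5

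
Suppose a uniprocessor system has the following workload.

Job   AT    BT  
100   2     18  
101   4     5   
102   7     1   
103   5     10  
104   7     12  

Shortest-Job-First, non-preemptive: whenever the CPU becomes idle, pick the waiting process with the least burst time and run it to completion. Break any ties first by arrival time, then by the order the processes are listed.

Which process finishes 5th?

104

Schedule: | idle 0-2 | 100 2-20 | 102 20-21 | 101 21-26 | 103 26-36 | 104 36-48 |
Completion: 100=20  101=26  102=21  103=36  104=48
Turnaround (C−A): 100=18  101=22  102=14  103=31  104=41
Finish order: 100 → 102 → 101 → 103 → 104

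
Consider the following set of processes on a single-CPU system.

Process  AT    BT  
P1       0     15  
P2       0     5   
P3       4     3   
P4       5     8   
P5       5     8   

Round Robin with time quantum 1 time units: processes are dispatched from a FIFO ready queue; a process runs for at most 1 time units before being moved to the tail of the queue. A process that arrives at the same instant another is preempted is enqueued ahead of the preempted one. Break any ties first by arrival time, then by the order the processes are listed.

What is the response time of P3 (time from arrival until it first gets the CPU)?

1

Timeline: | P1 0-1 | P2 1-2 | P1 2-3 | P2 3-4 | P1 4-5 | P3 5-6 | P2 6-7 | P4 7-8 | P5 8-9 | P1 9-10 | P3 10-11 | P2 11-12 | P4 12-13 | P5 13-14 | P1 14-15 | P3 15-16 | P2 16-17 | P4 17-18 | P5 18-19 | P1 19-20 | P4 20-21 | P5 21-22 | P1 22-23 | P4 23-24 | P5 24-25 | P1 25-26 | P4 26-27 | P5 27-28 | P1 28-29 | P4 29-30 | P5 30-31 | P1 31-32 | P4 32-33 | P5 33-34 | P1 34-39 |
Completion: P1=39  P2=17  P3=16  P4=33  P5=34
Turnaround (C−A): P1=39  P2=17  P3=12  P4=28  P5=29
Response(P3) = first start − arrival = 5 − 4 = 1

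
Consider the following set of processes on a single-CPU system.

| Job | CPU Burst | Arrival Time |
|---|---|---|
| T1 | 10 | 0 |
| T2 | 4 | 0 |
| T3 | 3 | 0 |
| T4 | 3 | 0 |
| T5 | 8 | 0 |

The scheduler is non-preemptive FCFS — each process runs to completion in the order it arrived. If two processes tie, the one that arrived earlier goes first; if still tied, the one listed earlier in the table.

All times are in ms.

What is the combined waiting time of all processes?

Gantt: | T1 0-10 | T2 10-14 | T3 14-17 | T4 17-20 | T5 20-28 |
Completion: T1=10  T2=14  T3=17  T4=20  T5=28
Waiting = turnaround − burst: T1=0, T2=10, T3=14, T4=17, T5=20
Total waiting = 0 + 10 + 14 + 17 + 20 = 61

61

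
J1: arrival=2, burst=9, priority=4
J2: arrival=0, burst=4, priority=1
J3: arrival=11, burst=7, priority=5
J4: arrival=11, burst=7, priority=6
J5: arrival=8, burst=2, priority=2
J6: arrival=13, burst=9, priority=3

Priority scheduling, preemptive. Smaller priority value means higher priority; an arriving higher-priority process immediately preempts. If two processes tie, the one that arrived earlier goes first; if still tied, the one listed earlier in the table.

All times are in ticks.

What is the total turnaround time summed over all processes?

Timeline: | J2 0-4 | J1 4-8 | J5 8-10 | J1 10-13 | J6 13-22 | J1 22-24 | J3 24-31 | J4 31-38 |
Completion: J1=24  J2=4  J3=31  J4=38  J5=10  J6=22
Turnaround (C−A): J1=22  J2=4  J3=20  J4=27  J5=2  J6=9
Turnaround = completion − arrival: J1=22, J2=4, J3=20, J4=27, J5=2, J6=9
Total turnaround = 22 + 4 + 20 + 27 + 2 + 9 = 84

84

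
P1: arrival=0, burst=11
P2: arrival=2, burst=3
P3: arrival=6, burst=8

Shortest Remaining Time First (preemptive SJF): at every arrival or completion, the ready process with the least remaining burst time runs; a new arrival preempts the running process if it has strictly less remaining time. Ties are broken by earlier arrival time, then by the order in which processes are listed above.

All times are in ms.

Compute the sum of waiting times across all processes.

Gantt: | P1 0-2 | P2 2-5 | P1 5-14 | P3 14-22 |
Completion: P1=14  P2=5  P3=22
Turnaround (C−A): P1=14  P2=3  P3=16
Waiting = turnaround − burst: P1=3, P2=0, P3=8
Total waiting = 3 + 0 + 8 = 11

11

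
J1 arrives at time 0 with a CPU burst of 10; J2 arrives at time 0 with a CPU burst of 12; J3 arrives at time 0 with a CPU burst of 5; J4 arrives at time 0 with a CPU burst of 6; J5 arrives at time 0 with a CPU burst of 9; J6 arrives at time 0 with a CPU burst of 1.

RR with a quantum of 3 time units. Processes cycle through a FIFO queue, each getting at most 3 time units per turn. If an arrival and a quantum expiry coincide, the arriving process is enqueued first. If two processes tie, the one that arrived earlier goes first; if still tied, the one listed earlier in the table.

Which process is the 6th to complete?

Schedule: | J1 0-3 | J2 3-6 | J3 6-9 | J4 9-12 | J5 12-15 | J6 15-16 | J1 16-19 | J2 19-22 | J3 22-24 | J4 24-27 | J5 27-30 | J1 30-33 | J2 33-36 | J5 36-39 | J1 39-40 | J2 40-43 |
Completion: J1=40  J2=43  J3=24  J4=27  J5=39  J6=16
Turnaround (C−A): J1=40  J2=43  J3=24  J4=27  J5=39  J6=16
Finish order: J6 → J3 → J4 → J5 → J1 → J2

J2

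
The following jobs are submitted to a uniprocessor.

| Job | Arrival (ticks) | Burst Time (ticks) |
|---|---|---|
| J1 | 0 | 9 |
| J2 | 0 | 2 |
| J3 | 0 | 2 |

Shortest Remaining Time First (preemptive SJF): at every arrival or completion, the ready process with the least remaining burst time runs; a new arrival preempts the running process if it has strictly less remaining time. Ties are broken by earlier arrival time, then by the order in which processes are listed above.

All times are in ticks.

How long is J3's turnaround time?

Gantt: | J2 0-2 | J3 2-4 | J1 4-13 |
Completion: J1=13  J2=2  J3=4
Turnaround (C−A): J1=13  J2=2  J3=4
Turnaround(J3) = completion − arrival = 4 − 0 = 4

4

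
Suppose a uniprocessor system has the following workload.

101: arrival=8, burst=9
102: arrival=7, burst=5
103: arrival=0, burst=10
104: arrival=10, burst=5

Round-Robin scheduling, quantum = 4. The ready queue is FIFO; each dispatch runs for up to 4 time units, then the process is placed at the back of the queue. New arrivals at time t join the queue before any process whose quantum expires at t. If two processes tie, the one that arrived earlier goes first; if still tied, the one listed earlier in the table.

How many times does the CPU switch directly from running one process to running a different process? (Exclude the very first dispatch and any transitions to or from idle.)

Timeline: | 103 0-8 | 102 8-12 | 101 12-16 | 103 16-18 | 104 18-22 | 102 22-23 | 101 23-27 | 104 27-28 | 101 28-29 |
Completion: 101=29  102=23  103=18  104=28
Turnaround (C−A): 101=21  102=16  103=18  104=18

8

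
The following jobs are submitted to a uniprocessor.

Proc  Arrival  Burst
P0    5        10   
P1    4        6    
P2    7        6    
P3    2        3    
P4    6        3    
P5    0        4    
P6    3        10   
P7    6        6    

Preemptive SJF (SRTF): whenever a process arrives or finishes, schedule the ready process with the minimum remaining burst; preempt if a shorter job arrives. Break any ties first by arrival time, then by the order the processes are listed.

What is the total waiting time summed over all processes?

92

Timeline: | P5 0-4 | P3 4-7 | P4 7-10 | P1 10-16 | P7 16-22 | P2 22-28 | P6 28-38 | P0 38-48 |
Completion: P0=48  P1=16  P2=28  P3=7  P4=10  P5=4  P6=38  P7=22
Turnaround (C−A): P0=43  P1=12  P2=21  P3=5  P4=4  P5=4  P6=35  P7=16
Waiting = turnaround − burst: P0=33, P1=6, P2=15, P3=2, P4=1, P5=0, P6=25, P7=10
Total waiting = 33 + 6 + 15 + 2 + 1 + 0 + 25 + 10 = 92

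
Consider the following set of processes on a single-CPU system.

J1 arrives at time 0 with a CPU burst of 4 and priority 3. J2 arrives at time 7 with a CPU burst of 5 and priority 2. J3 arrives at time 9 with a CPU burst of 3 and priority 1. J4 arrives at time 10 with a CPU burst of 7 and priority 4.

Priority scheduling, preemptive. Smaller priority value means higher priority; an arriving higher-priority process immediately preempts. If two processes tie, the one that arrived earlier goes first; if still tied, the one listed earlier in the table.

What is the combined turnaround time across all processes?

Gantt: | J1 0-4 | idle 4-7 | J2 7-9 | J3 9-12 | J2 12-15 | J4 15-22 |
Completion: J1=4  J2=15  J3=12  J4=22
Turnaround (C−A): J1=4  J2=8  J3=3  J4=12
Turnaround = completion − arrival: J1=4, J2=8, J3=3, J4=12
Total turnaround = 4 + 8 + 3 + 12 = 27

27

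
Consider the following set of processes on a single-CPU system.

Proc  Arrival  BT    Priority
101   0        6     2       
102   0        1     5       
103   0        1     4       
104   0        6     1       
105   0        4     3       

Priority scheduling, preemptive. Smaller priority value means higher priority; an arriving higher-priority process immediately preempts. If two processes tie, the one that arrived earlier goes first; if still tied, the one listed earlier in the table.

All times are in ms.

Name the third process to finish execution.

105

Timeline: | 104 0-6 | 101 6-12 | 105 12-16 | 103 16-17 | 102 17-18 |
Completion: 101=12  102=18  103=17  104=6  105=16
Turnaround (C−A): 101=12  102=18  103=17  104=6  105=16
Finish order: 104 → 101 → 105 → 103 → 102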